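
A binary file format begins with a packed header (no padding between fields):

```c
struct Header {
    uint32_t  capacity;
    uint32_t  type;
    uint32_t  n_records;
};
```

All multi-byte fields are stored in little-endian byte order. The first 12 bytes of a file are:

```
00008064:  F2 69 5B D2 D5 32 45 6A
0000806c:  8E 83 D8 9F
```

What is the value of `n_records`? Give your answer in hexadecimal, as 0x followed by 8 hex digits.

0x9FD8838E

`n_records` follows `capacity` (4 B), `type` (4 B), so it starts at offset 4 + 4 = 8 and occupies 4 bytes.
Bytes at offsets 8..11: 8E 83 D8 9F.
In little-endian order the low byte comes first in memory.
Reassemble most-significant byte first: 9F D8 83 8E → 0x9FD8838E.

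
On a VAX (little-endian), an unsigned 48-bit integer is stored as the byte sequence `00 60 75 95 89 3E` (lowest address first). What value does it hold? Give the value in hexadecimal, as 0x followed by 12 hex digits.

0x3E8995756000

Little-endian: lowest address holds the least-significant byte.
Reassemble most-significant byte first: 3E 89 95 75 60 00 → 0x3E8995756000.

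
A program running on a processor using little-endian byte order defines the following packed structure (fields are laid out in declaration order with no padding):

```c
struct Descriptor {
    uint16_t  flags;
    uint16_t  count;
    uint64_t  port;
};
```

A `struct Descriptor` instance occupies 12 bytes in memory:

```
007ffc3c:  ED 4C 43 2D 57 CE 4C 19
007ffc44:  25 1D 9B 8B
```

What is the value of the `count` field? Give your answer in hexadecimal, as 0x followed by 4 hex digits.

0x2D43

`count` follows `flags` (2 bytes), so it starts at byte offset 2 and occupies 2 bytes.
Bytes at offsets 2..3: 43 2D.
Little-endian stores the least-significant byte at the lowest address.
Reassemble most-significant byte first: 2D 43 → 0x2D43.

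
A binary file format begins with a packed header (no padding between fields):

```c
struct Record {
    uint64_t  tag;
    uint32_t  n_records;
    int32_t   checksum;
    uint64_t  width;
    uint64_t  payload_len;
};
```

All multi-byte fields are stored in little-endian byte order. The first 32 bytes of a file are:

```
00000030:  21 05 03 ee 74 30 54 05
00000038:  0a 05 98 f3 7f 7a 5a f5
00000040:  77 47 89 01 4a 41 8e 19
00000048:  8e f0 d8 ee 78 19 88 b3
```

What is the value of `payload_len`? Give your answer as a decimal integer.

`payload_len` follows `tag` (8 B), `n_records` (4 B), `checksum` (4 B), `width` (8 B), so it starts at offset 8 + 4 + 4 + 8 = 24 and occupies 8 bytes.
Bytes at offsets 24..31: 8E F0 D8 EE 78 19 88 B3.
In little-endian order the low byte comes first in memory.
Reassemble most-significant byte first: B3 88 19 78 EE D8 F0 8E → 0xB3881978EED8F08E.
0xB3881978EED8F08E = 12936617936815714446.

12936617936815714446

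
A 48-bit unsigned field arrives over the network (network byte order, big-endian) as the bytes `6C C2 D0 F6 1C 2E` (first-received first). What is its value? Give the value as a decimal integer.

In big-endian order the high byte comes first in memory.
The bytes are already most-significant first: 0x6CC2D0F61C2E.
0x6CC2D0F61C2E = 119583985245230.

119583985245230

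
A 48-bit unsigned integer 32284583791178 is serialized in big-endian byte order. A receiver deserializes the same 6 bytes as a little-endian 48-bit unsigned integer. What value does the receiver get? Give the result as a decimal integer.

32284583791178 in 48-bit hexadecimal is 0x1D5CD7260A4A.
Stored big-endian, the bytes at ascending addresses are 1D 5C D7 26 0A 4A.
Read back as little-endian, the first byte is least significant, giving 0x4A0A26D75C1D.
0x4A0A26D75C1D = 81407461776413.

81407461776413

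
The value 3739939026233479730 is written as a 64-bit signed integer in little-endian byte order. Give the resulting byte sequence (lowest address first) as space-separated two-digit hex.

3739939026233479730 in hexadecimal, padded to 64 bits, is 0x33E6EEBAB4445232.
Split into bytes (most-significant first): 33 E6 EE BA B4 44 52 32.
In little-endian order the low byte comes first in memory.
So at ascending addresses the bytes are 32 52 44 B4 BA EE E6 33.

32 52 44 B4 BA EE E6 33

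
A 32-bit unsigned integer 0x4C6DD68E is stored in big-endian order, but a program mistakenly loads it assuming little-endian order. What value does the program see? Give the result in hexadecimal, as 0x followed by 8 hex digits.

0x8ED66D4C

Stored big-endian, the bytes at ascending addresses are 4C 6D D6 8E.
Read back as little-endian, the first byte is least significant, giving 0x8ED66D4C.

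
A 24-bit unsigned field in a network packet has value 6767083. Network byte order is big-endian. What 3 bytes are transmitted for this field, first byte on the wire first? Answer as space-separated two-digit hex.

6767083 in hexadecimal, padded to 24 bits, is 0x6741EB.
Split into bytes (most-significant first): 67 41 EB.
In big-endian order the high byte comes first in memory.
So the memory order matches the most-significant-first order: 67 41 EB.

67 41 EB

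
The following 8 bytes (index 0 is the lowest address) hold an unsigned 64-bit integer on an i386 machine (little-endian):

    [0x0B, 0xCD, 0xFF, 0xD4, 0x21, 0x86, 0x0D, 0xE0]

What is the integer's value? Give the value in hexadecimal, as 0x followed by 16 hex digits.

Little-endian: lowest address holds the least-significant byte.
Reassemble most-significant byte first: E0 0D 86 21 D4 FF CD 0B → 0xE00D8621D4FFCD0B.

0xE00D8621D4FFCD0B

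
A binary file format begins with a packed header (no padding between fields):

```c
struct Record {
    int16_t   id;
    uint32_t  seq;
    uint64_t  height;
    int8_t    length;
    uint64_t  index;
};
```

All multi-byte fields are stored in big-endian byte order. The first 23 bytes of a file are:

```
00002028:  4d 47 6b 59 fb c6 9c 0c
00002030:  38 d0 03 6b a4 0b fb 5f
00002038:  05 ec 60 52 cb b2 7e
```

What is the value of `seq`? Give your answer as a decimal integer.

`seq` follows `id` (2 bytes), so it starts at byte offset 2 and occupies 4 bytes.
Bytes at offsets 2..5: 6B 59 FB C6.
In big-endian order the high byte comes first in memory.
The bytes are already most-significant first: 0x6B59FBC6.
0x6B59FBC6 = 1801059270.

1801059270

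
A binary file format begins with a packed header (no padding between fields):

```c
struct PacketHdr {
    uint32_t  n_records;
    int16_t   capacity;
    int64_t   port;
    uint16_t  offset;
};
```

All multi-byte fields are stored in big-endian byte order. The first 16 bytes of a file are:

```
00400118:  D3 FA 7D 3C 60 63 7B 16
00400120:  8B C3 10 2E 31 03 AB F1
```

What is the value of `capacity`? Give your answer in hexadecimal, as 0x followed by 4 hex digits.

`capacity` follows `n_records` (4 bytes), so it starts at byte offset 4 and occupies 2 bytes.
Bytes at offsets 4..5: 60 63.
Big-endian: lowest address holds the most-significant byte.
The bytes are already most-significant first: 0x6063.

0x6063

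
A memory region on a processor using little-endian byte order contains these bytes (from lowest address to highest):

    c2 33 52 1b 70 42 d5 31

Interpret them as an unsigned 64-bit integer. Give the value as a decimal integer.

Little-endian stores the least-significant byte at the lowest address.
Reassemble most-significant byte first: 31 D5 42 70 1B 52 33 C2 → 0x31D542701B5233C2.
0x31D542701B5233C2 = 3590849327159980994.

3590849327159980994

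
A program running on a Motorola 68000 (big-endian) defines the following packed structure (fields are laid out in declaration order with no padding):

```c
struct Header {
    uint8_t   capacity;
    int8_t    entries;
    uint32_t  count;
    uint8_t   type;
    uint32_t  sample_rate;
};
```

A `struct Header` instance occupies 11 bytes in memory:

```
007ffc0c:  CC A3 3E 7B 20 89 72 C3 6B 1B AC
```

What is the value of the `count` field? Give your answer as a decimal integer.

`count` follows `capacity` (1 B), `entries` (1 B), so it starts at offset 1 + 1 = 2 and occupies 4 bytes.
Bytes at offsets 2..5: 3E 7B 20 89.
Big-endian stores the most-significant byte at the lowest address.
The bytes are already most-significant first: 0x3E7B2089.
0x3E7B2089 = 1048256649.

1048256649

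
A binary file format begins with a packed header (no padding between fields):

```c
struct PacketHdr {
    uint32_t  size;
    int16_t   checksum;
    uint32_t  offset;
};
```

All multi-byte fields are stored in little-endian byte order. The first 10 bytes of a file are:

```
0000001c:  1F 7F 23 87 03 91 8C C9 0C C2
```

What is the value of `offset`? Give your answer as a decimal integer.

3255617932

`offset` follows `size` (4 B), `checksum` (2 B), so it starts at offset 4 + 2 = 6 and occupies 4 bytes.
Bytes at offsets 6..9: 8C C9 0C C2.
Little-endian stores the least-significant byte at the lowest address.
Reassemble most-significant byte first: C2 0C C9 8C → 0xC20CC98C.
0xC20CC98C = 3255617932.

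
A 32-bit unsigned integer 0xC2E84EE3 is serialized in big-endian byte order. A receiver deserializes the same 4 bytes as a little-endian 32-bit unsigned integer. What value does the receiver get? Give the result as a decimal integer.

3813599426

Stored big-endian, the bytes at ascending addresses are C2 E8 4E E3.
Read back as little-endian, the first byte is least significant, giving 0xE34EE8C2.
0xE34EE8C2 = 3813599426.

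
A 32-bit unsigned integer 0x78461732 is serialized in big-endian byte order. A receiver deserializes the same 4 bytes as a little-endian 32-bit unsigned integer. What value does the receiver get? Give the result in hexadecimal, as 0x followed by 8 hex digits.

0x32174678

Stored big-endian, the bytes at ascending addresses are 78 46 17 32.
Read back as little-endian, the first byte is least significant, giving 0x32174678.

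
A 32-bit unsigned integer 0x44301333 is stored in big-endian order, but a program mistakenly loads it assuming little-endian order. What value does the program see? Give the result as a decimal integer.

Stored big-endian, the bytes at ascending addresses are 44 30 13 33.
Read back as little-endian, the first byte is least significant, giving 0x33133044.
0x33133044 = 856895556.

856895556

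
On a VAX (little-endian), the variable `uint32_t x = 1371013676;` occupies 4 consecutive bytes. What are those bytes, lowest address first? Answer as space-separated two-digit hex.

1371013676 in hexadecimal, padded to 32 bits, is 0x51B8022C.
Split into bytes (most-significant first): 51 B8 02 2C.
In little-endian order the low byte comes first in memory.
So at ascending addresses the bytes are 2C 02 B8 51.

2C 02 B8 51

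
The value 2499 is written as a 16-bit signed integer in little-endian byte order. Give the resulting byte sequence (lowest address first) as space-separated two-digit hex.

C3 09

2499 in hexadecimal, padded to 16 bits, is 0x09C3.
Split into bytes (most-significant first): 09 C3.
Little-endian: lowest address holds the least-significant byte.
So at ascending addresses the bytes are C3 09.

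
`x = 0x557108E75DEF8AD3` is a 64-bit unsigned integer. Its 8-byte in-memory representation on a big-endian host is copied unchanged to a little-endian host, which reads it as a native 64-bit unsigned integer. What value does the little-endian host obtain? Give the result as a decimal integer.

Stored big-endian, the bytes at ascending addresses are 55 71 08 E7 5D EF 8A D3.
Read back as little-endian, the first byte is least significant, giving 0xD38AEF5DE7087155.
0xD38AEF5DE7087155 = 15243259075375952213.

15243259075375952213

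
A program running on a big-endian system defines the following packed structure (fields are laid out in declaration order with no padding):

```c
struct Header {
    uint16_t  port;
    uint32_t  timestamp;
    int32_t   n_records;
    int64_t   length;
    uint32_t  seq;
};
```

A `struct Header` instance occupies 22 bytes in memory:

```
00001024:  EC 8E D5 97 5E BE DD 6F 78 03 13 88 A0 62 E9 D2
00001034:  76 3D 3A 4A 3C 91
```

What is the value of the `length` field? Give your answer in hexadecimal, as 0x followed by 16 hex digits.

0x1388A062E9D2763D

`length` follows `port` (2 B), `timestamp` (4 B), `n_records` (4 B), so it starts at offset 2 + 4 + 4 = 10 and occupies 8 bytes.
Bytes at offsets 10..17: 13 88 A0 62 E9 D2 76 3D.
Big-endian stores the most-significant byte at the lowest address.
The bytes are already most-significant first: 0x1388A062E9D2763D.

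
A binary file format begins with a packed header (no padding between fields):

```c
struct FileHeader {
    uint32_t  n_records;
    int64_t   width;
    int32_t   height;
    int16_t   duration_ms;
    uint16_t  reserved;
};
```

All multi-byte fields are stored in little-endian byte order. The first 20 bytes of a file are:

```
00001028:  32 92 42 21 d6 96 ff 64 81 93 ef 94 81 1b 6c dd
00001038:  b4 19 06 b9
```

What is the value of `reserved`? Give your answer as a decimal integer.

47366

`reserved` follows `n_records` (4 B), `width` (8 B), `height` (4 B), `duration_ms` (2 B), so it starts at offset 4 + 8 + 4 + 2 = 18 and occupies 2 bytes.
Bytes at offsets 18..19: 06 B9.
Little-endian: lowest address holds the least-significant byte.
Reassemble most-significant byte first: B9 06 → 0xB906.
0xB906 = 47366.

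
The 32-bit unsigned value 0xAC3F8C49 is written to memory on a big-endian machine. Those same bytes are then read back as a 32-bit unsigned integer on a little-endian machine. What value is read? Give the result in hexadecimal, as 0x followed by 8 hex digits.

Stored big-endian, the bytes at ascending addresses are AC 3F 8C 49.
Read back as little-endian, the first byte is least significant, giving 0x498C3FAC.

0x498C3FAC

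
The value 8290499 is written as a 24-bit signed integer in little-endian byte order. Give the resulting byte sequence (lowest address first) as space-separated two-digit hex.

C3 80 7E

8290499 in hexadecimal, padded to 24 bits, is 0x7E80C3.
Split into bytes (most-significant first): 7E 80 C3.
In little-endian order the low byte comes first in memory.
So at ascending addresses the bytes are C3 80 7E.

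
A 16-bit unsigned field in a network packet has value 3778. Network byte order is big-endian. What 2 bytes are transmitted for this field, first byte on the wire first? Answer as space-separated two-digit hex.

3778 in hexadecimal, padded to 16 bits, is 0x0EC2.
Split into bytes (most-significant first): 0E C2.
Big-endian: lowest address holds the most-significant byte.
So the memory order matches the most-significant-first order: 0E C2.

0E C2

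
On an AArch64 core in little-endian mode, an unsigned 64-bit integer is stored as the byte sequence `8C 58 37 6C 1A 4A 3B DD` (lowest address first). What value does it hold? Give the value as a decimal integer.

Little-endian: lowest address holds the least-significant byte.
Reassemble most-significant byte first: DD 3B 4A 1A 6C 37 58 8C → 0xDD3B4A1A6C37588C.
0xDD3B4A1A6C37588C = 15941416783353174156.

15941416783353174156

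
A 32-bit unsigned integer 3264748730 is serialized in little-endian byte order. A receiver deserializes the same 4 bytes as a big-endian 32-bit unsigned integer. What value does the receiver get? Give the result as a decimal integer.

3264748730 in 32-bit hexadecimal is 0xC2981CBA.
Stored little-endian, the bytes at ascending addresses are BA 1C 98 C2.
Read back as big-endian, the last byte is least significant, giving 0xBA1C98C2.
0xBA1C98C2 = 3122436290.

3122436290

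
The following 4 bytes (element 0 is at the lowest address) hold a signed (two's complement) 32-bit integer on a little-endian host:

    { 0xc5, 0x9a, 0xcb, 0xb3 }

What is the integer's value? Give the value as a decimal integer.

Little-endian stores the least-significant byte at the lowest address.
Reassemble most-significant byte first: B3 CB 9A C5 → 0xB3CB9AC5.
Top bit is set, so as a signed 32-bit value this is 0xB3CB9AC5 − 2^32 = -1278502203.

-1278502203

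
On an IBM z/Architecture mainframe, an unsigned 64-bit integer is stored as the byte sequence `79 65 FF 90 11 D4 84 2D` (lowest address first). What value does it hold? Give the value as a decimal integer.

8747678845476570157

Big-endian stores the most-significant byte at the lowest address.
The bytes are already most-significant first: 0x7965FF9011D4842D.
0x7965FF9011D4842D = 8747678845476570157.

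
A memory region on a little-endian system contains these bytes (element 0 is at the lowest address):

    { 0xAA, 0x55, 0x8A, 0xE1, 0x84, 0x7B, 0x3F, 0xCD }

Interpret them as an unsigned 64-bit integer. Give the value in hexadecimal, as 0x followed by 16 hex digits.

Little-endian stores the least-significant byte at the lowest address.
Reassemble most-significant byte first: CD 3F 7B 84 E1 8A 55 AA → 0xCD3F7B84E18A55AA.

0xCD3F7B84E18A55AA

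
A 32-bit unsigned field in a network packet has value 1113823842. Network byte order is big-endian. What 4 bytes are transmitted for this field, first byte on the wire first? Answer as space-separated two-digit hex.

42 63 9A 62

1113823842 in hexadecimal, padded to 32 bits, is 0x42639A62.
Split into bytes (most-significant first): 42 63 9A 62.
Big-endian stores the most-significant byte at the lowest address.
So the memory order matches the most-significant-first order: 42 63 9A 62.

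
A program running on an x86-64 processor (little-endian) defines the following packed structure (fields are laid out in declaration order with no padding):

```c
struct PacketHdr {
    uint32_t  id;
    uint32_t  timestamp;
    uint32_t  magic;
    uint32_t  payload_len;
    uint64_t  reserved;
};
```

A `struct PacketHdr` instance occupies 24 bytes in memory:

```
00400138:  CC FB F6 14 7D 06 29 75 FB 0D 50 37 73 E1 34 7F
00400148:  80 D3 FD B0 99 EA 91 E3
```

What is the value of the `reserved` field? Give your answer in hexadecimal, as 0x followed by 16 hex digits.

0xE391EA99B0FDD380

`reserved` follows `id` (4 B), `timestamp` (4 B), `magic` (4 B), `payload_len` (4 B), so it starts at offset 4 + 4 + 4 + 4 = 16 and occupies 8 bytes.
Bytes at offsets 16..23: 80 D3 FD B0 99 EA 91 E3.
Little-endian: lowest address holds the least-significant byte.
Reassemble most-significant byte first: E3 91 EA 99 B0 FD D3 80 → 0xE391EA99B0FDD380.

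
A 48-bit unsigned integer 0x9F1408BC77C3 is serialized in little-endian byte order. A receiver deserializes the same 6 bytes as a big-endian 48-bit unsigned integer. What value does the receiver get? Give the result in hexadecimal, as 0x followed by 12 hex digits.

Stored little-endian, the bytes at ascending addresses are C3 77 BC 08 14 9F.
Read back as big-endian, the last byte is least significant, giving 0xC377BC08149F.

0xC377BC08149F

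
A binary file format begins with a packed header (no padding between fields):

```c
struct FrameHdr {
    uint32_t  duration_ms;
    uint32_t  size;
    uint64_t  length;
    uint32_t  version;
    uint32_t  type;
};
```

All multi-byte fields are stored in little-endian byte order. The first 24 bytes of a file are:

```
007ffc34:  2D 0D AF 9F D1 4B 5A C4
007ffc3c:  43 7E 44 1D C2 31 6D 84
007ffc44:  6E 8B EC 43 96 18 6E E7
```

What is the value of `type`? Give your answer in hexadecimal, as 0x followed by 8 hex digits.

`type` follows `duration_ms` (4 B), `size` (4 B), `length` (8 B), `version` (4 B), so it starts at offset 4 + 4 + 8 + 4 = 20 and occupies 4 bytes.
Bytes at offsets 20..23: 96 18 6E E7.
Little-endian: lowest address holds the least-significant byte.
Reassemble most-significant byte first: E7 6E 18 96 → 0xE76E1896.

0xE76E1896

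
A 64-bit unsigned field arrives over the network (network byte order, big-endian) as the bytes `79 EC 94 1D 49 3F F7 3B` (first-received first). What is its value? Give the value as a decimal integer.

8785559826596886331

In big-endian order the high byte comes first in memory.
The bytes are already most-significant first: 0x79EC941D493FF73B.
0x79EC941D493FF73B = 8785559826596886331.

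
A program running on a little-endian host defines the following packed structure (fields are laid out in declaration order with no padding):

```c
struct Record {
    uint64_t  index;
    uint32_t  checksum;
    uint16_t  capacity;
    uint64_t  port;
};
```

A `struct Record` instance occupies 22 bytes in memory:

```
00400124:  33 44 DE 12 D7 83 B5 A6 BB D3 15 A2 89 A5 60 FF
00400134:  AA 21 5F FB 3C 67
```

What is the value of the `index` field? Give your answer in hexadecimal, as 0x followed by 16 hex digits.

`index` is the first field, at byte offset 0, occupying 8 bytes.
Bytes at offsets 0..7: 33 44 DE 12 D7 83 B5 A6.
In little-endian order the low byte comes first in memory.
Reassemble most-significant byte first: A6 B5 83 D7 12 DE 44 33 → 0xA6B583D712DE4433.

0xA6B583D712DE4433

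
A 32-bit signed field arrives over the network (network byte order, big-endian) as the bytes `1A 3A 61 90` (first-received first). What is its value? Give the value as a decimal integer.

440033680

Big-endian: lowest address holds the most-significant byte.
The bytes are already most-significant first: 0x1A3A6190.
0x1A3A6190 = 440033680.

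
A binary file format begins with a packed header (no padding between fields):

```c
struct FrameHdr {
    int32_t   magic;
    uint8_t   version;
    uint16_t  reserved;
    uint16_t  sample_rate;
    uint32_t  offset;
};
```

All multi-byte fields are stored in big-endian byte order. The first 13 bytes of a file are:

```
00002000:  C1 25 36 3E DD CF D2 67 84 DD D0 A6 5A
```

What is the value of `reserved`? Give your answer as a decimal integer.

53202

`reserved` follows `magic` (4 B), `version` (1 B), so it starts at offset 4 + 1 = 5 and occupies 2 bytes.
Bytes at offsets 5..6: CF D2.
In big-endian order the high byte comes first in memory.
The bytes are already most-significant first: 0xCFD2.
0xCFD2 = 53202.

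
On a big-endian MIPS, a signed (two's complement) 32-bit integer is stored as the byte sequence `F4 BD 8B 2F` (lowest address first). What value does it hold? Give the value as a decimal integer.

-188904657

In big-endian order the high byte comes first in memory.
The bytes are already most-significant first: 0xF4BD8B2F.
Top bit is set, so as a signed 32-bit value this is 0xF4BD8B2F − 2^32 = -188904657.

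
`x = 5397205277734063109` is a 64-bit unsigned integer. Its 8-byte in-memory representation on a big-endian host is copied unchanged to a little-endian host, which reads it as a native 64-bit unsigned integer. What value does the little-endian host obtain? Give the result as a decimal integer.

5397205277734063109 in 64-bit hexadecimal is 0x4AE6B99ABF33CC05.
Stored big-endian, the bytes at ascending addresses are 4A E6 B9 9A BF 33 CC 05.
Read back as little-endian, the first byte is least significant, giving 0x05CC33BF9AB9E64A.
0x05CC33BF9AB9E64A = 417765763466257994.

417765763466257994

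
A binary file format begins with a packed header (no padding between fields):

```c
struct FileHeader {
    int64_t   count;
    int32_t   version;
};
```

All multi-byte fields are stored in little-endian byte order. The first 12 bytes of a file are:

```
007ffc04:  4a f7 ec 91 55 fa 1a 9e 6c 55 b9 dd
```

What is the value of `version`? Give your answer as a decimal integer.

`version` follows `count` (8 bytes), so it starts at byte offset 8 and occupies 4 bytes.
Bytes at offsets 8..11: 6C 55 B9 DD.
Little-endian: lowest address holds the least-significant byte.
Reassemble most-significant byte first: DD B9 55 6C → 0xDDB9556C.
Top bit is set, so as a signed 32-bit value this is 0xDDB9556C − 2^32 = -575056532.

-575056532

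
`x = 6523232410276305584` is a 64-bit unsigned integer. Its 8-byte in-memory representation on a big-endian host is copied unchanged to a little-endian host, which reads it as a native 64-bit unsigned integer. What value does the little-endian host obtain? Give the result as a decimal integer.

6523232410276305584 in 64-bit hexadecimal is 0x5A872D50C9D59AB0.
Stored big-endian, the bytes at ascending addresses are 5A 87 2D 50 C9 D5 9A B0.
Read back as little-endian, the first byte is least significant, giving 0xB09AD5C9502D875A.
0xB09AD5C9502D875A = 12725718757699061594.

12725718757699061594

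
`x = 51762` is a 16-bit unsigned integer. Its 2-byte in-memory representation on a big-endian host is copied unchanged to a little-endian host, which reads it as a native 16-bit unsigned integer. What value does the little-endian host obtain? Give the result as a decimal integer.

13002

51762 in 16-bit hexadecimal is 0xCA32.
Stored big-endian, the bytes at ascending addresses are CA 32.
Read back as little-endian, the first byte is least significant, giving 0x32CA.
0x32CA = 13002.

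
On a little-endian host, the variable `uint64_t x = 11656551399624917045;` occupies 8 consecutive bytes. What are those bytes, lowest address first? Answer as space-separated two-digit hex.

11656551399624917045 in hexadecimal, padded to 64 bits, is 0xA1C463BD28B9C035.
Split into bytes (most-significant first): A1 C4 63 BD 28 B9 C0 35.
In little-endian order the low byte comes first in memory.
So at ascending addresses the bytes are 35 C0 B9 28 BD 63 C4 A1.

35 C0 B9 28 BD 63 C4 A1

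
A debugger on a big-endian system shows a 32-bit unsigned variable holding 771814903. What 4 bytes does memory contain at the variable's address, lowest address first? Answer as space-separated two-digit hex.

2E 00 F5 F7

771814903 in hexadecimal, padded to 32 bits, is 0x2E00F5F7.
Split into bytes (most-significant first): 2E 00 F5 F7.
Big-endian: lowest address holds the most-significant byte.
So the memory order matches the most-significant-first order: 2E 00 F5 F7.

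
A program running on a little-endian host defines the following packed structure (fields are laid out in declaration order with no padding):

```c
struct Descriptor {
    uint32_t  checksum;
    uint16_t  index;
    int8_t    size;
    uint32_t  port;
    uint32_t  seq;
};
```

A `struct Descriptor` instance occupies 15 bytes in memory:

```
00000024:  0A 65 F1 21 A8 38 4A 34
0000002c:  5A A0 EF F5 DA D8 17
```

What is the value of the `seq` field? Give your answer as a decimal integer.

400087797

`seq` follows `checksum` (4 B), `index` (2 B), `size` (1 B), `port` (4 B), so it starts at offset 4 + 2 + 1 + 4 = 11 and occupies 4 bytes.
Bytes at offsets 11..14: F5 DA D8 17.
Little-endian stores the least-significant byte at the lowest address.
Reassemble most-significant byte first: 17 D8 DA F5 → 0x17D8DAF5.
0x17D8DAF5 = 400087797.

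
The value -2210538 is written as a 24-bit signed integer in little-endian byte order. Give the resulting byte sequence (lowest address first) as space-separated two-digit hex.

16 45 DE

Two's complement of -2210538 in 24 bits: 2210538 = 0x21BAEA; invert → 0xDE4515; add 1 → 0xDE4516.
Split into bytes (most-significant first): DE 45 16.
Little-endian stores the least-significant byte at the lowest address.
So at ascending addresses the bytes are 16 45 DE.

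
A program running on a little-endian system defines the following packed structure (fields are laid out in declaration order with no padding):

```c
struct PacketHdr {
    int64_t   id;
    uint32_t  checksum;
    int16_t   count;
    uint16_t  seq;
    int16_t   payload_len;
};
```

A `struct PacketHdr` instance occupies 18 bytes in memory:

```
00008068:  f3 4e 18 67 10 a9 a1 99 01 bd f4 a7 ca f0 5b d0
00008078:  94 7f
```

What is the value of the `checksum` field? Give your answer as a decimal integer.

2817834241

`checksum` follows `id` (8 bytes), so it starts at byte offset 8 and occupies 4 bytes.
Bytes at offsets 8..11: 01 BD F4 A7.
Little-endian: lowest address holds the least-significant byte.
Reassemble most-significant byte first: A7 F4 BD 01 → 0xA7F4BD01.
0xA7F4BD01 = 2817834241.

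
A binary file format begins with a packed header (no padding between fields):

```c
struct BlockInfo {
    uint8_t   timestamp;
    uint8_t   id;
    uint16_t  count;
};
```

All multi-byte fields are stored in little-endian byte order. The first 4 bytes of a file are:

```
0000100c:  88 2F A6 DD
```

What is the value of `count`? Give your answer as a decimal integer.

56742

`count` follows `timestamp` (1 B), `id` (1 B), so it starts at offset 1 + 1 = 2 and occupies 2 bytes.
Bytes at offsets 2..3: A6 DD.
Little-endian: lowest address holds the least-significant byte.
Reassemble most-significant byte first: DD A6 → 0xDDA6.
0xDDA6 = 56742.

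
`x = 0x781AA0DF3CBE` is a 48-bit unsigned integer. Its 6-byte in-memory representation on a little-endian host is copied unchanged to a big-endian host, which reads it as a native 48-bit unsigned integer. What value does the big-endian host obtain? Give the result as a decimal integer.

Stored little-endian, the bytes at ascending addresses are BE 3C DF A0 1A 78.
Read back as big-endian, the last byte is least significant, giving 0xBE3CDFA01A78.
0xBE3CDFA01A78 = 209168659126904.

209168659126904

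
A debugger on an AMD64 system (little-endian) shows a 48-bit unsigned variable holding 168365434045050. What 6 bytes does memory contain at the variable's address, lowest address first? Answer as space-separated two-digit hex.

168365434045050 in hexadecimal, padded to 48 bits, is 0x9920A1E3827A.
Split into bytes (most-significant first): 99 20 A1 E3 82 7A.
Little-endian: lowest address holds the least-significant byte.
So at ascending addresses the bytes are 7A 82 E3 A1 20 99.

7A 82 E3 A1 20 99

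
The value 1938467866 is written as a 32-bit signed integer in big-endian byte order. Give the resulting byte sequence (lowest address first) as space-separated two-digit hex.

73 8A AC 1A

1938467866 in hexadecimal, padded to 32 bits, is 0x738AAC1A.
Split into bytes (most-significant first): 73 8A AC 1A.
In big-endian order the high byte comes first in memory.
So the memory order matches the most-significant-first order: 73 8A AC 1A.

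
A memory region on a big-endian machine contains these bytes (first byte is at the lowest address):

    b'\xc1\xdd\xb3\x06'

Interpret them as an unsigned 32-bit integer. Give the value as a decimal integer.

In big-endian order the high byte comes first in memory.
The bytes are already most-significant first: 0xC1DDB306.
0xC1DDB306 = 3252531974.

3252531974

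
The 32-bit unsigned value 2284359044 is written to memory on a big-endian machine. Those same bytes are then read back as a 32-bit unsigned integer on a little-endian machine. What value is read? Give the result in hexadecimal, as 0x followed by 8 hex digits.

0x848D2888

2284359044 in 32-bit hexadecimal is 0x88288D84.
Stored big-endian, the bytes at ascending addresses are 88 28 8D 84.
Read back as little-endian, the first byte is least significant, giving 0x848D2888.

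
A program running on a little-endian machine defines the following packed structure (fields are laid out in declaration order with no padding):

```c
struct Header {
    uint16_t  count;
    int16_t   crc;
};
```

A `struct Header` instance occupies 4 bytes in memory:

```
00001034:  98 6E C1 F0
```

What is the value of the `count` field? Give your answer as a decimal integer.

`count` is the first field, at byte offset 0, occupying 2 bytes.
Bytes at offsets 0..1: 98 6E.
Little-endian: lowest address holds the least-significant byte.
Reassemble most-significant byte first: 6E 98 → 0x6E98.
0x6E98 = 28312.

28312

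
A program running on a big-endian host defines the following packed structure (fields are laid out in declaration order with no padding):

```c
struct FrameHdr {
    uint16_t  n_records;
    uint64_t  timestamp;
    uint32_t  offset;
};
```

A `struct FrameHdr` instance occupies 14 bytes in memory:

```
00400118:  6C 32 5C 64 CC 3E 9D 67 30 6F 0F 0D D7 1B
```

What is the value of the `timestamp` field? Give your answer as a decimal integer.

6657670718461259887

`timestamp` follows `n_records` (2 bytes), so it starts at byte offset 2 and occupies 8 bytes.
Bytes at offsets 2..9: 5C 64 CC 3E 9D 67 30 6F.
In big-endian order the high byte comes first in memory.
The bytes are already most-significant first: 0x5C64CC3E9D67306F.
0x5C64CC3E9D67306F = 6657670718461259887.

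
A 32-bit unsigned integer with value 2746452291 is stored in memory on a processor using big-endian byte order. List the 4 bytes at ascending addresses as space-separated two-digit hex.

A3 B3 89 43

2746452291 in hexadecimal, padded to 32 bits, is 0xA3B38943.
Split into bytes (most-significant first): A3 B3 89 43.
In big-endian order the high byte comes first in memory.
So the memory order matches the most-significant-first order: A3 B3 89 43.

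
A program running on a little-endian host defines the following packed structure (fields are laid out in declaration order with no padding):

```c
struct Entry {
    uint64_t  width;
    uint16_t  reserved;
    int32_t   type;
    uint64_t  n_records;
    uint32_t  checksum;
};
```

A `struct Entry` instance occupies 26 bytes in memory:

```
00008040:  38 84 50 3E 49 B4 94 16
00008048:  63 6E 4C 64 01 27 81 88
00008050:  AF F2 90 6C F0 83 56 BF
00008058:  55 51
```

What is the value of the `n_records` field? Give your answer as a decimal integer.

9507218183181797505

`n_records` follows `width` (8 B), `reserved` (2 B), `type` (4 B), so it starts at offset 8 + 2 + 4 = 14 and occupies 8 bytes.
Bytes at offsets 14..21: 81 88 AF F2 90 6C F0 83.
Little-endian stores the least-significant byte at the lowest address.
Reassemble most-significant byte first: 83 F0 6C 90 F2 AF 88 81 → 0x83F06C90F2AF8881.
0x83F06C90F2AF8881 = 9507218183181797505.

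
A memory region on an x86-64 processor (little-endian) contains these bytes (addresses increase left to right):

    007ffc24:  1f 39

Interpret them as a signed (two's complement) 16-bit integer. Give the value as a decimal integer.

In little-endian order the low byte comes first in memory.
Reassemble most-significant byte first: 39 1F → 0x391F.
0x391F = 14623.

14623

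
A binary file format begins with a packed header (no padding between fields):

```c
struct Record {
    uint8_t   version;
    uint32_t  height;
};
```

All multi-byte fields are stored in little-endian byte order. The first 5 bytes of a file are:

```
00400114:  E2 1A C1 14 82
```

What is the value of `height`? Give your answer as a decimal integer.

2182398234

`height` follows `version` (1 byte), so it starts at byte offset 1 and occupies 4 bytes.
Bytes at offsets 1..4: 1A C1 14 82.
Little-endian: lowest address holds the least-significant byte.
Reassemble most-significant byte first: 82 14 C1 1A → 0x8214C11A.
0x8214C11A = 2182398234.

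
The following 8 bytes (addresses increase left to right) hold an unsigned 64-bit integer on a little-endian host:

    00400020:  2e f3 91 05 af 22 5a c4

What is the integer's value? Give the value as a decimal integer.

Little-endian stores the least-significant byte at the lowest address.
Reassemble most-significant byte first: C4 5A 22 AF 05 91 F3 2E → 0xC45A22AF0591F32E.
0xC45A22AF0591F32E = 14148659314445906734.

14148659314445906734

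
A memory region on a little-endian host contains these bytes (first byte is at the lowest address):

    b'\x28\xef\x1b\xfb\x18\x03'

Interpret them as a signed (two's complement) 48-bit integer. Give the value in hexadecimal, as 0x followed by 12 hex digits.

0x0318FB1BEF28

In little-endian order the low byte comes first in memory.
Reassemble most-significant byte first: 03 18 FB 1B EF 28 → 0x0318FB1BEF28.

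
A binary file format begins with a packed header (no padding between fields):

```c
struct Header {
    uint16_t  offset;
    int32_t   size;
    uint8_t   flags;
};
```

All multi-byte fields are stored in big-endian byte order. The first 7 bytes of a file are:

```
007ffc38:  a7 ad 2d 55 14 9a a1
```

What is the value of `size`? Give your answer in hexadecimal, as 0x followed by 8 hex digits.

0x2D55149A

`size` follows `offset` (2 bytes), so it starts at byte offset 2 and occupies 4 bytes.
Bytes at offsets 2..5: 2D 55 14 9A.
In big-endian order the high byte comes first in memory.
The bytes are already most-significant first: 0x2D55149A.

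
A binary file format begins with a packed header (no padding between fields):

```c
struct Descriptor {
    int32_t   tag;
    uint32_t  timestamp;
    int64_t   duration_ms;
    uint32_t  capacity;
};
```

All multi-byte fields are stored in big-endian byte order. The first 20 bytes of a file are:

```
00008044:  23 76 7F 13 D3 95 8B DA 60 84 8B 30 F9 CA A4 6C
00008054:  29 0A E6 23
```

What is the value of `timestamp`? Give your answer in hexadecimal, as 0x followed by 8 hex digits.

`timestamp` follows `tag` (4 bytes), so it starts at byte offset 4 and occupies 4 bytes.
Bytes at offsets 4..7: D3 95 8B DA.
In big-endian order the high byte comes first in memory.
The bytes are already most-significant first: 0xD3958BDA.

0xD3958BDA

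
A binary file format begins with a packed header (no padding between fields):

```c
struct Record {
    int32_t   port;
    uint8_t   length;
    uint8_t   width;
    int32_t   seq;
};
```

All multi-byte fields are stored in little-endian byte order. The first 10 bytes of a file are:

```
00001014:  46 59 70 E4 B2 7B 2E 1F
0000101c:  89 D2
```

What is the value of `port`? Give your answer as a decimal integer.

`port` is the first field, at byte offset 0, occupying 4 bytes.
Bytes at offsets 0..3: 46 59 70 E4.
In little-endian order the low byte comes first in memory.
Reassemble most-significant byte first: E4 70 59 46 → 0xE4705946.
Top bit is set, so as a signed 32-bit value this is 0xE4705946 − 2^32 = -462399162.

-462399162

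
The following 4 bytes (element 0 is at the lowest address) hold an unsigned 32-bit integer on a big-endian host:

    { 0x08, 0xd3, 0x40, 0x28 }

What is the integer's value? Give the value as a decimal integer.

148062248

Big-endian stores the most-significant byte at the lowest address.
The bytes are already most-significant first: 0x08D34028.
0x08D34028 = 148062248.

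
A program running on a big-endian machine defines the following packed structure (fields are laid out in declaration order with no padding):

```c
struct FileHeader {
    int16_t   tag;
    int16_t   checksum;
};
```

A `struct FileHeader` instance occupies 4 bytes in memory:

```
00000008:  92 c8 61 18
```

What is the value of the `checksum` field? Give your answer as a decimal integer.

`checksum` follows `tag` (2 bytes), so it starts at byte offset 2 and occupies 2 bytes.
Bytes at offsets 2..3: 61 18.
Big-endian stores the most-significant byte at the lowest address.
The bytes are already most-significant first: 0x6118.
0x6118 = 24856.

24856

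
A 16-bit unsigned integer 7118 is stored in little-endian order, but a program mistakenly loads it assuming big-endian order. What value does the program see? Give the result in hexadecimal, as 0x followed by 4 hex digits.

0xCE1B

7118 in 16-bit hexadecimal is 0x1BCE.
Stored little-endian, the bytes at ascending addresses are CE 1B.
Read back as big-endian, the last byte is least significant, giving 0xCE1B.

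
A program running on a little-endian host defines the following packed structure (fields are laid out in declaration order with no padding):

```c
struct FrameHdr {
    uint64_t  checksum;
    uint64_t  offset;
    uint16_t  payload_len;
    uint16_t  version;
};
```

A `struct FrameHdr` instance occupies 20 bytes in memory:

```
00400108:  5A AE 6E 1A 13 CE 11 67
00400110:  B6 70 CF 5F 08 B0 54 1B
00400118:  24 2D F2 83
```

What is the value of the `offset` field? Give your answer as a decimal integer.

1969392487081406646

`offset` follows `checksum` (8 bytes), so it starts at byte offset 8 and occupies 8 bytes.
Bytes at offsets 8..15: B6 70 CF 5F 08 B0 54 1B.
Little-endian stores the least-significant byte at the lowest address.
Reassemble most-significant byte first: 1B 54 B0 08 5F CF 70 B6 → 0x1B54B0085FCF70B6.
0x1B54B0085FCF70B6 = 1969392487081406646.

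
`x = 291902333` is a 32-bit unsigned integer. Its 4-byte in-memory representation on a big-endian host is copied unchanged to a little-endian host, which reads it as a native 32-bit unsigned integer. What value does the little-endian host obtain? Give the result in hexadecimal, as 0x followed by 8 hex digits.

0x7D136611

291902333 in 32-bit hexadecimal is 0x1166137D.
Stored big-endian, the bytes at ascending addresses are 11 66 13 7D.
Read back as little-endian, the first byte is least significant, giving 0x7D136611.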